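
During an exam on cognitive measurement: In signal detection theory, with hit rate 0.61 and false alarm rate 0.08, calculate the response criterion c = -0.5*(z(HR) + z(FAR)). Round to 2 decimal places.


c = -0.5 * (z(HR) + z(FAR))
z(0.61) = 0.2793
z(0.08) = -1.4051
c = -0.5 * (0.2793 + -1.4051)
= -0.5 * -1.1258
= 0.56


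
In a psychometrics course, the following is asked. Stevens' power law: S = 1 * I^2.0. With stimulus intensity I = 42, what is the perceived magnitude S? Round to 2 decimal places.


S = 1 * 42^2.0
42^2.0 = 1764.0
S = 1 * 1764.0
= 1764.00


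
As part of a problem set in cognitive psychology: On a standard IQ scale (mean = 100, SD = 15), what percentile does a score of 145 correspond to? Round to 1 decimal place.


z = (IQ - mean) / SD
z = (145 - 100) / 15 = 3.0
Percentile = Phi(3.0) * 100
Phi(3.0) = 0.99865
= 99.9


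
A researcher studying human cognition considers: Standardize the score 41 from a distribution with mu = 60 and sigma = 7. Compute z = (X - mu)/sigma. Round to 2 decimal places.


z = (X - mu) / sigma
= (41 - 60) / 7
= -19 / 7
= -2.71


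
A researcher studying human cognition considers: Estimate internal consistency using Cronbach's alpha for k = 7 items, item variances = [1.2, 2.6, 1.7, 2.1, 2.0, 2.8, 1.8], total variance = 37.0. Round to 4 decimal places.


alpha = (k/(k-1)) * (1 - sum(s_i^2)/s_total^2)
sum(item variances) = 14.2
k/(k-1) = 7/6 = 1.166667
1 - 14.2/37.0 = 1 - 0.383784 = 0.616216
alpha = 1.166667 * 0.616216
= 0.7189


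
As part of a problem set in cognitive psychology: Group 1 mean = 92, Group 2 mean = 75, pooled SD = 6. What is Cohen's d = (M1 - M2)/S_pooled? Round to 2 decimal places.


Cohen's d = (M1 - M2) / S_pooled
= (92 - 75) / 6
= 17 / 6
= 2.83


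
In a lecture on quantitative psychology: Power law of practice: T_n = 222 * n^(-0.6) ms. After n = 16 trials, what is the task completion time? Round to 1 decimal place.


T_n = 222 * 16^(-0.6)
16^(-0.6) = 0.189465
T_n = 222 * 0.189465
= 42.1 ms


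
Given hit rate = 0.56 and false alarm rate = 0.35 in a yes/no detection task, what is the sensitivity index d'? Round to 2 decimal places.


d' = z(HR) - z(FAR)
z(0.56) = 0.151
z(0.35) = -0.3853
d' = 0.151 - -0.3853
= 0.54


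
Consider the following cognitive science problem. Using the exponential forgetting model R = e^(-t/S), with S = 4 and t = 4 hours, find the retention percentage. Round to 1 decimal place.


R = e^(-t/S)
-t/S = -4/4 = -1.0
R = e^(-1.0) = 0.367879
Percentage = 0.367879 * 100
= 36.8


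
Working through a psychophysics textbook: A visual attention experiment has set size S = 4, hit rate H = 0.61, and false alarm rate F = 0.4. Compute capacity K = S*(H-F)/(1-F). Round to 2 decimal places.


K = S * (H - F) / (1 - F)
H - F = 0.21
1 - F = 0.6
K = 4 * 0.21 / 0.6
= 1.40


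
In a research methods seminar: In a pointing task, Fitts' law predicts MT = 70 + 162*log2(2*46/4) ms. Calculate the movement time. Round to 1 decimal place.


MT = 70 + 162 * log2(2*46/4)
2D/W = 23.0
log2(23.0) = 4.5236
MT = 70 + 162 * 4.5236
= 802.8 ms


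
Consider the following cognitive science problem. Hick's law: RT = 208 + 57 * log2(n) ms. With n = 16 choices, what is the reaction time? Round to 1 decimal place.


RT = 208 + 57 * log2(16)
log2(16) = 4.0
RT = 208 + 57 * 4.0
= 208 + 228.0
= 436.0 ms


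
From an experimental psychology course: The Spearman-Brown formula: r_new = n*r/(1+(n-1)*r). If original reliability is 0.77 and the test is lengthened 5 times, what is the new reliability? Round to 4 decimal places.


r_new = n*r / (1 + (n-1)*r)
Numerator = 5 * 0.77 = 3.85
Denominator = 1 + 4 * 0.77 = 4.08
r_new = 3.85 / 4.08
= 0.9436


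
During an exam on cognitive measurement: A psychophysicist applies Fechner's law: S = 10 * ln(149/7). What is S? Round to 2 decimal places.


S = 10 * ln(149/7)
I/I0 = 21.285714
ln(21.285714) = 3.058
S = 10 * 3.058
= 30.58


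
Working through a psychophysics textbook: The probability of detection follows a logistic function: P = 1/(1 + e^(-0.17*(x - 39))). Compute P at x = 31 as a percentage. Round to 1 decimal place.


P(x) = 1/(1 + e^(-0.17*(31 - 39)))
Exponent = -0.17 * -8 = 1.36
e^(1.36) = 3.896193
P = 1/(1 + 3.896193) = 0.20424
Percentage = 20.4


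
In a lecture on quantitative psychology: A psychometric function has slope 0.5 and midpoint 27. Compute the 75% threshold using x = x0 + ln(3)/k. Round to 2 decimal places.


At P = 0.75: 0.75 = 1/(1 + e^(-k*(x-x0)))
Solving: e^(-k*(x-x0)) = 1/3
x = x0 + ln(3)/k
ln(3) = 1.0986
x = 27 + 1.0986/0.5
= 27 + 2.1972
= 29.20


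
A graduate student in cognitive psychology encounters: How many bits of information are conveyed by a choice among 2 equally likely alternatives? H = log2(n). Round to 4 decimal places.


H = log2(n)
H = log2(2)
= 1.0000


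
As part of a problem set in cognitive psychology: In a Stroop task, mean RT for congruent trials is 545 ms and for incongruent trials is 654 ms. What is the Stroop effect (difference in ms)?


Stroop effect = RT(incongruent) - RT(congruent)
= 654 - 545
= 109 ms


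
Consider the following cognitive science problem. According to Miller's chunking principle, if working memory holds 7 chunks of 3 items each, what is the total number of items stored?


Total items = chunks * items_per_chunk
= 7 * 3
= 21


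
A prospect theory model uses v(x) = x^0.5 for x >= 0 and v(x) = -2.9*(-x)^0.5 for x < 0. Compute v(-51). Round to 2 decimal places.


Since x = -51 < 0, use v(x) = -lambda*(-x)^alpha
(-x) = 51
51^0.5 = 7.1414
v(-51) = -2.9 * 7.1414
= -20.71


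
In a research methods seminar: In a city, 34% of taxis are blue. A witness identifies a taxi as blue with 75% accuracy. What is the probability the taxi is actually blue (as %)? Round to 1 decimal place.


P(blue | says blue) = P(says blue | blue)*P(blue) / [P(says blue | blue)*P(blue) + P(says blue | not blue)*P(not blue)]
Numerator = 0.75 * 0.34 = 0.255
False identification = 0.25 * 0.66 = 0.165
P = 0.255 / (0.255 + 0.165)
= 0.255 / 0.42
As percentage = 60.7


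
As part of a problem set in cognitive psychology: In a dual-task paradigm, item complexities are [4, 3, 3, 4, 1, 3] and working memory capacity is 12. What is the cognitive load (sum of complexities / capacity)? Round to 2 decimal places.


Total complexity = 4 + 3 + 3 + 4 + 1 + 3 = 18
Load = total / capacity = 18 / 12
= 1.50


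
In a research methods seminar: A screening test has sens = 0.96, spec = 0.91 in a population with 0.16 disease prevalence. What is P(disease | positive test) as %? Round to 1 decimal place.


PPV = (sens * prev) / (sens * prev + (1-spec) * (1-prev))
Numerator = 0.96 * 0.16 = 0.1536
P(positive and no disease) = (1 - spec) * (1 - prev) = (1 - 0.91) * (1 - 0.16) = 0.0756
Denominator = 0.1536 + 0.0756 = 0.2292
PPV = 0.1536 / 0.2292 = 0.670157
As percentage = 67.0


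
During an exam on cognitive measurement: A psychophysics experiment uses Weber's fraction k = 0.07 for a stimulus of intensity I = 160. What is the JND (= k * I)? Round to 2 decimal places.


JND = k * I
JND = 0.07 * 160
= 11.20


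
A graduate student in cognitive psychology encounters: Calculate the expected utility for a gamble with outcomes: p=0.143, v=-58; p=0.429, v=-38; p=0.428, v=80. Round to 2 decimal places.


EU = sum(p_i * v_i)
0.143 * -58 = -8.294
0.429 * -38 = -16.302
0.428 * 80 = 34.24
EU = -8.294 + -16.302 + 34.24
= 9.64


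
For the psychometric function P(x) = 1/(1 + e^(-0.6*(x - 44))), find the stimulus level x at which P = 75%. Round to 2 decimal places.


At P = 0.75: 0.75 = 1/(1 + e^(-k*(x-x0)))
Solving: e^(-k*(x-x0)) = 1/3
x = x0 + ln(3)/k
ln(3) = 1.0986
x = 44 + 1.0986/0.6
= 44 + 1.831
= 45.83


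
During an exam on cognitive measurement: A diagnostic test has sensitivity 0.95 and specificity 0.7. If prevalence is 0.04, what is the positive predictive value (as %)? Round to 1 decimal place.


PPV = (sens * prev) / (sens * prev + (1-spec) * (1-prev))
Numerator = 0.95 * 0.04 = 0.038
P(positive and no disease) = (1 - spec) * (1 - prev) = (1 - 0.7) * (1 - 0.04) = 0.288
Denominator = 0.038 + 0.288 = 0.326
PPV = 0.038 / 0.326 = 0.116564
As percentage = 11.7


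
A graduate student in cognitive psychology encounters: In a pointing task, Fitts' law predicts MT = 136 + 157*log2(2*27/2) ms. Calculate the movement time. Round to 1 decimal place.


MT = 136 + 157 * log2(2*27/2)
2D/W = 27.0
log2(27.0) = 4.7549
MT = 136 + 157 * 4.7549
= 882.5 ms


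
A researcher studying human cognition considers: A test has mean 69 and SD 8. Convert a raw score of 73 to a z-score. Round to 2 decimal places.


z = (X - mu) / sigma
= (73 - 69) / 8
= 4 / 8
= 0.50


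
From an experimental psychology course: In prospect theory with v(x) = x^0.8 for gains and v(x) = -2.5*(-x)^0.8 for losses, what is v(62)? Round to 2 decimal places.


Since x = 62 >= 0, use v(x) = x^0.8
62^0.8 = 27.159
v(62) = 27.16


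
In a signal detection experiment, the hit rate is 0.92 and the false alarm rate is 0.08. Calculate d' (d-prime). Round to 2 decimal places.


d' = z(HR) - z(FAR)
z(0.92) = 1.4051
z(0.08) = -1.4051
d' = 1.4051 - -1.4051
= 2.81


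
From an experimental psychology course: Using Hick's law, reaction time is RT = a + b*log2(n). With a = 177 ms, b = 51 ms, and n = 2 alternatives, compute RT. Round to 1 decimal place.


RT = 177 + 51 * log2(2)
log2(2) = 1.0
RT = 177 + 51 * 1.0
= 177 + 51.0
= 228.0 ms


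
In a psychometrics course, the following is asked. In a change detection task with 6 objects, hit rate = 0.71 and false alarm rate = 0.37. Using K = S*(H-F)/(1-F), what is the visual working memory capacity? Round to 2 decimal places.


K = S * (H - F) / (1 - F)
H - F = 0.34
1 - F = 0.63
K = 6 * 0.34 / 0.63
= 3.24


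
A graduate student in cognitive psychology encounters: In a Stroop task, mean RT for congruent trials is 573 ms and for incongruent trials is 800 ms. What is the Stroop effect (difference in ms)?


Stroop effect = RT(incongruent) - RT(congruent)
= 800 - 573
= 227 ms


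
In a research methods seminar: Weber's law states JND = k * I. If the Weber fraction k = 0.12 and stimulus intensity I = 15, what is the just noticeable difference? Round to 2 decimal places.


JND = k * I
JND = 0.12 * 15
= 1.80


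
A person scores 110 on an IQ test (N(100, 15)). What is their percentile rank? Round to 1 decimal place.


z = (IQ - mean) / SD
z = (110 - 100) / 15 = 0.6667
Percentile = Phi(0.6667) * 100
Phi(0.6667) = 0.747518
= 74.8


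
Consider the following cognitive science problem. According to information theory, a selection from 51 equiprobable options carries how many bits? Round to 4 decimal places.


H = log2(n)
H = log2(51)
= 5.6724


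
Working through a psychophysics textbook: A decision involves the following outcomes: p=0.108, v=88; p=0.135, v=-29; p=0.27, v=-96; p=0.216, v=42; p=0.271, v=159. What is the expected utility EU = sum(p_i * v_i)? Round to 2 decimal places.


EU = sum(p_i * v_i)
0.108 * 88 = 9.504
0.135 * -29 = -3.915
0.27 * -96 = -25.92
0.216 * 42 = 9.072
0.271 * 159 = 43.089
EU = 9.504 + -3.915 + -25.92 + 9.072 + 43.089
= 31.83


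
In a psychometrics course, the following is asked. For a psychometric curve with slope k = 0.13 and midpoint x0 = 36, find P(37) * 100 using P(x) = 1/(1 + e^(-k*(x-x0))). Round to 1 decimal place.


P(x) = 1/(1 + e^(-0.13*(37 - 36)))
Exponent = -0.13 * 1 = -0.13
e^(-0.13) = 0.878095
P = 1/(1 + 0.878095) = 0.532454
Percentage = 53.2


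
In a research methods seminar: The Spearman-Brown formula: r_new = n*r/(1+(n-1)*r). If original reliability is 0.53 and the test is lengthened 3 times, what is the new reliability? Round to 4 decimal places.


r_new = n*r / (1 + (n-1)*r)
Numerator = 3 * 0.53 = 1.59
Denominator = 1 + 2 * 0.53 = 2.06
r_new = 1.59 / 2.06
= 0.7718


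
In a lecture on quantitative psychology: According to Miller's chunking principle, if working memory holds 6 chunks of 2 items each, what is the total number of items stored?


Total items = chunks * items_per_chunk
= 6 * 2
= 12


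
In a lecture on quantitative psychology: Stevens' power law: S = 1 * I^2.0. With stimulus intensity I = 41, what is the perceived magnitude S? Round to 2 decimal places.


S = 1 * 41^2.0
41^2.0 = 1681.0
S = 1 * 1681.0
= 1681.00


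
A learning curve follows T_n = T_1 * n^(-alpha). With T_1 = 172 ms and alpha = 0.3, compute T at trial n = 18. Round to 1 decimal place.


T_n = 172 * 18^(-0.3)
18^(-0.3) = 0.420163
T_n = 172 * 0.420163
= 72.3 ms


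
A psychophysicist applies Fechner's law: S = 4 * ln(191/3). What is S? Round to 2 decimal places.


S = 4 * ln(191/3)
I/I0 = 63.666667
ln(63.666667) = 4.1537
S = 4 * 4.1537
= 16.61


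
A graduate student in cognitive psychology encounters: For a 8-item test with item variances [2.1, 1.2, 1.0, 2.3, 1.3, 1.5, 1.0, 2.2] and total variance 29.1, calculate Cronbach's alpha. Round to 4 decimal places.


alpha = (k/(k-1)) * (1 - sum(s_i^2)/s_total^2)
sum(item variances) = 12.6
k/(k-1) = 8/7 = 1.142857
1 - 12.6/29.1 = 1 - 0.43299 = 0.56701
alpha = 1.142857 * 0.56701
= 0.6480


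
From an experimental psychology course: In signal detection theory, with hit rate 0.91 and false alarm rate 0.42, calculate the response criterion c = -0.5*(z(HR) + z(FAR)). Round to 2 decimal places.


c = -0.5 * (z(HR) + z(FAR))
z(0.91) = 1.3408
z(0.42) = -0.2019
c = -0.5 * (1.3408 + -0.2019)
= -0.5 * 1.1389
= -0.57


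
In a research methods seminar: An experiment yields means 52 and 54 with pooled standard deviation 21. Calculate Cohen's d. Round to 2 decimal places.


Cohen's d = (M1 - M2) / S_pooled
= (52 - 54) / 21
= -2 / 21
= -0.10


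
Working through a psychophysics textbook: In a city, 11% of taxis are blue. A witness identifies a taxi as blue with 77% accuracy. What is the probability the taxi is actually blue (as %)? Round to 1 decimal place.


P(blue | says blue) = P(says blue | blue)*P(blue) / [P(says blue | blue)*P(blue) + P(says blue | not blue)*P(not blue)]
Numerator = 0.77 * 0.11 = 0.0847
False identification = 0.23 * 0.89 = 0.2047
P = 0.0847 / (0.0847 + 0.2047)
= 0.0847 / 0.2894
As percentage = 29.3


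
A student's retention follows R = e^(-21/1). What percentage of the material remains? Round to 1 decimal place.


R = e^(-t/S)
-t/S = -21/1 = -21.0
R = e^(-21.0) = 0.0
Percentage = 0.0 * 100
= 0.0


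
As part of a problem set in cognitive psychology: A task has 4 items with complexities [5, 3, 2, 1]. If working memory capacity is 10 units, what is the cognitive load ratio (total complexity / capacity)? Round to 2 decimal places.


Total complexity = 5 + 3 + 2 + 1 = 11
Load = total / capacity = 11 / 10
= 1.10


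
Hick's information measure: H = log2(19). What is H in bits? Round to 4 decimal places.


H = log2(n)
H = log2(19)
= 4.2479


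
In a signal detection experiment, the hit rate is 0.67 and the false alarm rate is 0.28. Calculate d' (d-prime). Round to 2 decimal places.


d' = z(HR) - z(FAR)
z(0.67) = 0.4399
z(0.28) = -0.5828
d' = 0.4399 - -0.5828
= 1.02


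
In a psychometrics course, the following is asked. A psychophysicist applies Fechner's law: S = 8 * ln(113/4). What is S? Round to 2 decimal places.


S = 8 * ln(113/4)
I/I0 = 28.25
ln(28.25) = 3.3411
S = 8 * 3.3411
= 26.73


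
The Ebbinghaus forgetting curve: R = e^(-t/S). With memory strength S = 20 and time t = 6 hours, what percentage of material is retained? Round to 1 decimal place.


R = e^(-t/S)
-t/S = -6/20 = -0.3
R = e^(-0.3) = 0.740818
Percentage = 0.740818 * 100
= 74.1


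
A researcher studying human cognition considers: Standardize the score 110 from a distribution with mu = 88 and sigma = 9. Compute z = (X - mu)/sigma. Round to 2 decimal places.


z = (X - mu) / sigma
= (110 - 88) / 9
= 22 / 9
= 2.44


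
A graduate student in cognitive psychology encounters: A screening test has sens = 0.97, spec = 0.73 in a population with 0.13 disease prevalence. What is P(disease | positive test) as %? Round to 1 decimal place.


PPV = (sens * prev) / (sens * prev + (1-spec) * (1-prev))
Numerator = 0.97 * 0.13 = 0.1261
P(positive and no disease) = (1 - spec) * (1 - prev) = (1 - 0.73) * (1 - 0.13) = 0.2349
Denominator = 0.1261 + 0.2349 = 0.361
PPV = 0.1261 / 0.361 = 0.349307
As percentage = 34.9


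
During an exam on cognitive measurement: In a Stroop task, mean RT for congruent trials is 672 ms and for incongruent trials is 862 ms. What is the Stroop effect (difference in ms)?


Stroop effect = RT(incongruent) - RT(congruent)
= 862 - 672
= 190 ms


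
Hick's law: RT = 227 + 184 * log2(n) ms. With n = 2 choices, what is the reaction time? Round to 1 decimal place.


RT = 227 + 184 * log2(2)
log2(2) = 1.0
RT = 227 + 184 * 1.0
= 227 + 184.0
= 411.0 ms


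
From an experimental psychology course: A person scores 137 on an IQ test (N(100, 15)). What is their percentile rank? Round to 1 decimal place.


z = (IQ - mean) / SD
z = (137 - 100) / 15 = 2.4667
Percentile = Phi(2.4667) * 100
Phi(2.4667) = 0.993182
= 99.3


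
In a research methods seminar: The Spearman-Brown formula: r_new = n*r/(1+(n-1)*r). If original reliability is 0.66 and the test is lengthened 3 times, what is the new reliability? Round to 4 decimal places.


r_new = n*r / (1 + (n-1)*r)
Numerator = 3 * 0.66 = 1.98
Denominator = 1 + 2 * 0.66 = 2.32
r_new = 1.98 / 2.32
= 0.8534


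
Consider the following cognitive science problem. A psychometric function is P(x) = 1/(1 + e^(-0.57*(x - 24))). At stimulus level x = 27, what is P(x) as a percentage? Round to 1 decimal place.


P(x) = 1/(1 + e^(-0.57*(27 - 24)))
Exponent = -0.57 * 3 = -1.71
e^(-1.71) = 0.180866
P = 1/(1 + 0.180866) = 0.846836
Percentage = 84.7


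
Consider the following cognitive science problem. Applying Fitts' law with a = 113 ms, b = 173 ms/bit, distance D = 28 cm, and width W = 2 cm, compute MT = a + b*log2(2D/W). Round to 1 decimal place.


MT = 113 + 173 * log2(2*28/2)
2D/W = 28.0
log2(28.0) = 4.8074
MT = 113 + 173 * 4.8074
= 944.7 ms


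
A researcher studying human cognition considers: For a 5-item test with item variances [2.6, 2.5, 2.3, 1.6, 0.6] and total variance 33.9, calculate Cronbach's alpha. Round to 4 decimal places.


alpha = (k/(k-1)) * (1 - sum(s_i^2)/s_total^2)
sum(item variances) = 9.6
k/(k-1) = 5/4 = 1.25
1 - 9.6/33.9 = 1 - 0.283186 = 0.716814
alpha = 1.25 * 0.716814
= 0.8960


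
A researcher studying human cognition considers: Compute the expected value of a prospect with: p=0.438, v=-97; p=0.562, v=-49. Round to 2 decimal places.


EU = sum(p_i * v_i)
0.438 * -97 = -42.486
0.562 * -49 = -27.538
EU = -42.486 + -27.538
= -70.02


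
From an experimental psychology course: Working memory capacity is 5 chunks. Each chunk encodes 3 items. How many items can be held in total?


Total items = chunks * items_per_chunk
= 5 * 3
= 15


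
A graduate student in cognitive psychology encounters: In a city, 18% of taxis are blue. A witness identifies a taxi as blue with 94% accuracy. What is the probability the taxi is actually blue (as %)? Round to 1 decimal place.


P(blue | says blue) = P(says blue | blue)*P(blue) / [P(says blue | blue)*P(blue) + P(says blue | not blue)*P(not blue)]
Numerator = 0.94 * 0.18 = 0.1692
False identification = 0.06 * 0.82 = 0.0492
P = 0.1692 / (0.1692 + 0.0492)
= 0.1692 / 0.2184
As percentage = 77.5


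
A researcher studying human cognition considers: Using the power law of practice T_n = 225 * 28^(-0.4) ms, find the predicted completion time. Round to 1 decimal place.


T_n = 225 * 28^(-0.4)
28^(-0.4) = 0.263716
T_n = 225 * 0.263716
= 59.3 ms


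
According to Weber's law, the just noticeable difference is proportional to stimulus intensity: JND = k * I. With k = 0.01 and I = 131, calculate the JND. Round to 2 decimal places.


JND = k * I
JND = 0.01 * 131
= 1.31


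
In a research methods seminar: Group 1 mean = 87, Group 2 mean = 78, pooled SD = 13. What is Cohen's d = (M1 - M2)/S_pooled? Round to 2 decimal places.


Cohen's d = (M1 - M2) / S_pooled
= (87 - 78) / 13
= 9 / 13
= 0.69


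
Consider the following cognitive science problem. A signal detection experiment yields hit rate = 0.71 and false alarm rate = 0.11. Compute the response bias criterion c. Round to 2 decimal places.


c = -0.5 * (z(HR) + z(FAR))
z(0.71) = 0.5534
z(0.11) = -1.2265
c = -0.5 * (0.5534 + -1.2265)
= -0.5 * -0.6731
= 0.34


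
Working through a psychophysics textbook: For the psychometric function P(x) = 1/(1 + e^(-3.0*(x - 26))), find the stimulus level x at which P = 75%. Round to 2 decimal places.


At P = 0.75: 0.75 = 1/(1 + e^(-k*(x-x0)))
Solving: e^(-k*(x-x0)) = 1/3
x = x0 + ln(3)/k
ln(3) = 1.0986
x = 26 + 1.0986/3.0
= 26 + 0.3662
= 26.37


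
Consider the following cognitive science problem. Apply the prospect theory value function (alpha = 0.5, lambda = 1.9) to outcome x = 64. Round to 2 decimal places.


Since x = 64 >= 0, use v(x) = x^0.5
64^0.5 = 8.0
v(64) = 8.00


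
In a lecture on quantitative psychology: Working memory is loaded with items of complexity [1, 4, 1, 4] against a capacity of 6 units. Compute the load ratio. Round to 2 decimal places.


Total complexity = 1 + 4 + 1 + 4 = 10
Load = total / capacity = 10 / 6
= 1.67


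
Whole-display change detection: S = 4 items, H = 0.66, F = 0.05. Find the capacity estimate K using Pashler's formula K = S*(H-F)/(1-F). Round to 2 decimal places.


K = S * (H - F) / (1 - F)
H - F = 0.61
1 - F = 0.95
K = 4 * 0.61 / 0.95
= 2.57


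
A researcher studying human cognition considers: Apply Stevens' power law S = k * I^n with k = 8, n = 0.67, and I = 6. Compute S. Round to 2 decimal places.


S = 8 * 6^0.67
6^0.67 = 3.3217
S = 8 * 3.3217
= 26.57


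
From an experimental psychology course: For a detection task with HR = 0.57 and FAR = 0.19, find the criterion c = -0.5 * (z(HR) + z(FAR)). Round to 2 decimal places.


c = -0.5 * (z(HR) + z(FAR))
z(0.57) = 0.1764
z(0.19) = -0.8779
c = -0.5 * (0.1764 + -0.8779)
= -0.5 * -0.7015
= 0.35


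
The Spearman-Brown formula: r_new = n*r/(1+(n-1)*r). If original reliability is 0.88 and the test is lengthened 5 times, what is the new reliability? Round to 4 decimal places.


r_new = n*r / (1 + (n-1)*r)
Numerator = 5 * 0.88 = 4.4
Denominator = 1 + 4 * 0.88 = 4.52
r_new = 4.4 / 4.52
= 0.9735


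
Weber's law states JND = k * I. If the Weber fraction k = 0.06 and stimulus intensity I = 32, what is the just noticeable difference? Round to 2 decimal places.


JND = k * I
JND = 0.06 * 32
= 1.92


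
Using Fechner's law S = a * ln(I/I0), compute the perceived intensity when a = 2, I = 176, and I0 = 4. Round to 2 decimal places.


S = 2 * ln(176/4)
I/I0 = 44.0
ln(44.0) = 3.7842
S = 2 * 3.7842
= 7.57


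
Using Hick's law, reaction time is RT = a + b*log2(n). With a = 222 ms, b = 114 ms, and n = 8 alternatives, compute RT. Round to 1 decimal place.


RT = 222 + 114 * log2(8)
log2(8) = 3.0
RT = 222 + 114 * 3.0
= 222 + 342.0
= 564.0 ms


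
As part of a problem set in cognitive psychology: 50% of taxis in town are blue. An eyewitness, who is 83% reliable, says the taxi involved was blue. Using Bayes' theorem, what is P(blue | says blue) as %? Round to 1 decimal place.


P(blue | says blue) = P(says blue | blue)*P(blue) / [P(says blue | blue)*P(blue) + P(says blue | not blue)*P(not blue)]
Numerator = 0.83 * 0.5 = 0.415
False identification = 0.17 * 0.5 = 0.085
P = 0.415 / (0.415 + 0.085)
= 0.415 / 0.5
As percentage = 83.0


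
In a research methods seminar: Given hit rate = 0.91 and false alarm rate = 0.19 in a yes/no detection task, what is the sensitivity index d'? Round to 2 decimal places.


d' = z(HR) - z(FAR)
z(0.91) = 1.3408
z(0.19) = -0.8779
d' = 1.3408 - -0.8779
= 2.22


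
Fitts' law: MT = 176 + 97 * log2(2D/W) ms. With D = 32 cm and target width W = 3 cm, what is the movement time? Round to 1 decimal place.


MT = 176 + 97 * log2(2*32/3)
2D/W = 21.333333
log2(21.333333) = 4.415
MT = 176 + 97 * 4.415
= 604.3 ms


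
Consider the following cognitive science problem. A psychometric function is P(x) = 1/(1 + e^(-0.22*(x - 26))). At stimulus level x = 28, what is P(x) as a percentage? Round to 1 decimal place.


P(x) = 1/(1 + e^(-0.22*(28 - 26)))
Exponent = -0.22 * 2 = -0.44
e^(-0.44) = 0.644036
P = 1/(1 + 0.644036) = 0.608259
Percentage = 60.8


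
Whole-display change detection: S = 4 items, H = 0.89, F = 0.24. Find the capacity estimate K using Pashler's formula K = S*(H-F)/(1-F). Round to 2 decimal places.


K = S * (H - F) / (1 - F)
H - F = 0.65
1 - F = 0.76
K = 4 * 0.65 / 0.76
= 3.42


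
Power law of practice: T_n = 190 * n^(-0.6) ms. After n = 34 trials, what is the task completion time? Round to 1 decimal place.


T_n = 190 * 34^(-0.6)
34^(-0.6) = 0.120535
T_n = 190 * 0.120535
= 22.9 ms


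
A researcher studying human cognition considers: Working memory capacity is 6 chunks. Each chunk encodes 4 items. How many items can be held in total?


Total items = chunks * items_per_chunk
= 6 * 4
= 24


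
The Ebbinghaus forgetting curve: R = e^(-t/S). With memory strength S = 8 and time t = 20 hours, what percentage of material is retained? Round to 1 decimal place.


R = e^(-t/S)
-t/S = -20/8 = -2.5
R = e^(-2.5) = 0.082085
Percentage = 0.082085 * 100
= 8.2


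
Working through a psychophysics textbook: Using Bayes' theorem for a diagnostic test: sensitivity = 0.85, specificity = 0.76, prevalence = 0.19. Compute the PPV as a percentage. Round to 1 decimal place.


PPV = (sens * prev) / (sens * prev + (1-spec) * (1-prev))
Numerator = 0.85 * 0.19 = 0.1615
P(positive and no disease) = (1 - spec) * (1 - prev) = (1 - 0.76) * (1 - 0.19) = 0.1944
Denominator = 0.1615 + 0.1944 = 0.3559
PPV = 0.1615 / 0.3559 = 0.453779
As percentage = 45.4


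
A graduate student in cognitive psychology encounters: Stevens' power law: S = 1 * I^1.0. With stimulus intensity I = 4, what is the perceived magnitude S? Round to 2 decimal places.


S = 1 * 4^1.0
4^1.0 = 4.0
S = 1 * 4.0
= 4.00


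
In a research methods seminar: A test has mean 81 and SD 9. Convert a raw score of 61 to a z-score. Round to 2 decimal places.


z = (X - mu) / sigma
= (61 - 81) / 9
= -20 / 9
= -2.22


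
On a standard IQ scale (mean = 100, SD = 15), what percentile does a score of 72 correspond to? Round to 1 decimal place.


z = (IQ - mean) / SD
z = (72 - 100) / 15 = -1.8667
Percentile = Phi(-1.8667) * 100
Phi(-1.8667) = 0.030972
= 3.1


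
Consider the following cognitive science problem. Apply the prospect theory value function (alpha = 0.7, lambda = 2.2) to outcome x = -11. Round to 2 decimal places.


Since x = -11 < 0, use v(x) = -lambda*(-x)^alpha
(-x) = 11
11^0.7 = 5.3577
v(-11) = -2.2 * 5.3577
= -11.79


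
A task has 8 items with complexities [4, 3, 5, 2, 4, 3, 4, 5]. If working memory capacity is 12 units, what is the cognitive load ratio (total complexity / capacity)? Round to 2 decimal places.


Total complexity = 4 + 3 + 5 + 2 + 4 + 3 + 4 + 5 = 30
Load = total / capacity = 30 / 12
= 2.50


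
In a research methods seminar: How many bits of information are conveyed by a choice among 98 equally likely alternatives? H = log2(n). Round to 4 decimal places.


H = log2(n)
H = log2(98)
= 6.6147


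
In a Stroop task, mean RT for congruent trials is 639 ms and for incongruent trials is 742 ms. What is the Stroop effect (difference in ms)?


Stroop effect = RT(incongruent) - RT(congruent)
= 742 - 639
= 103 ms


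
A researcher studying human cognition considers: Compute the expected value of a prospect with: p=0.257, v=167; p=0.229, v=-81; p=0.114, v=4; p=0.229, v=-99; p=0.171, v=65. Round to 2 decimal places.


EU = sum(p_i * v_i)
0.257 * 167 = 42.919
0.229 * -81 = -18.549
0.114 * 4 = 0.456
0.229 * -99 = -22.671
0.171 * 65 = 11.115
EU = 42.919 + -18.549 + 0.456 + -22.671 + 11.115
= 13.27


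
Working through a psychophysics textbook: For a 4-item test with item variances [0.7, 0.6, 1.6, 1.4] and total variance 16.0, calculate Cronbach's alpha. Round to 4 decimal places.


alpha = (k/(k-1)) * (1 - sum(s_i^2)/s_total^2)
sum(item variances) = 4.3
k/(k-1) = 4/3 = 1.333333
1 - 4.3/16.0 = 1 - 0.26875 = 0.73125
alpha = 1.333333 * 0.73125
= 0.9750


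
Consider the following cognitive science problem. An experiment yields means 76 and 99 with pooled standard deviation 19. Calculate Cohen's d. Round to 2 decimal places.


Cohen's d = (M1 - M2) / S_pooled
= (76 - 99) / 19
= -23 / 19
= -1.21


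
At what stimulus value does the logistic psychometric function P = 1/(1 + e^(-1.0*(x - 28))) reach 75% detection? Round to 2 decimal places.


At P = 0.75: 0.75 = 1/(1 + e^(-k*(x-x0)))
Solving: e^(-k*(x-x0)) = 1/3
x = x0 + ln(3)/k
ln(3) = 1.0986
x = 28 + 1.0986/1.0
= 28 + 1.0986
= 29.10


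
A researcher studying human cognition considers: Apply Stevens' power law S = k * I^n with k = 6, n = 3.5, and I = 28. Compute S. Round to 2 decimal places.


S = 6 * 28^3.5
28^3.5 = 116159.0656
S = 6 * 116159.0656
= 696954.39


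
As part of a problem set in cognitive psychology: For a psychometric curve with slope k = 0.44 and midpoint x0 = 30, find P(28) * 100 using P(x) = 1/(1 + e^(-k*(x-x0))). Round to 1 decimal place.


P(x) = 1/(1 + e^(-0.44*(28 - 30)))
Exponent = -0.44 * -2 = 0.88
e^(0.88) = 2.4109
P = 1/(1 + 2.4109) = 0.293178
Percentage = 29.3


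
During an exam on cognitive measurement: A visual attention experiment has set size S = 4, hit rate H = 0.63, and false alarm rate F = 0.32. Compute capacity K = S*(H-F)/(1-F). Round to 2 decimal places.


K = S * (H - F) / (1 - F)
H - F = 0.31
1 - F = 0.68
K = 4 * 0.31 / 0.68
= 1.82


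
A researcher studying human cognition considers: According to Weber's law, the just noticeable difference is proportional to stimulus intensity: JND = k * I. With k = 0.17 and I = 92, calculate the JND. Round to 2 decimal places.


JND = k * I
JND = 0.17 * 92
= 15.64


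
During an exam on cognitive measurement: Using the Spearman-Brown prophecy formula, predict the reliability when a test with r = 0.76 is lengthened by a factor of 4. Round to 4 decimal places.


r_new = n*r / (1 + (n-1)*r)
Numerator = 4 * 0.76 = 3.04
Denominator = 1 + 3 * 0.76 = 3.28
r_new = 3.04 / 3.28
= 0.9268


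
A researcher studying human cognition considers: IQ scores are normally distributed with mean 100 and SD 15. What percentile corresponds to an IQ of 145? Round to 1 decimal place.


z = (IQ - mean) / SD
z = (145 - 100) / 15 = 3.0
Percentile = Phi(3.0) * 100
Phi(3.0) = 0.99865
= 99.9


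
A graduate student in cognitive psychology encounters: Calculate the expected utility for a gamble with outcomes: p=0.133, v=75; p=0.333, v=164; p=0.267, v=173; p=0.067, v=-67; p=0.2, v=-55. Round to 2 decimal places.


EU = sum(p_i * v_i)
0.133 * 75 = 9.975
0.333 * 164 = 54.612
0.267 * 173 = 46.191
0.067 * -67 = -4.489
0.2 * -55 = -11.0
EU = 9.975 + 54.612 + 46.191 + -4.489 + -11.0
= 95.29


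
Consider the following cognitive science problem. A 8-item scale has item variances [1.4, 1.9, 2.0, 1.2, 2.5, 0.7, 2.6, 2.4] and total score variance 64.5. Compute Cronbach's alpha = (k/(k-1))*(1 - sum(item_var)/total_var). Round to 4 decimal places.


alpha = (k/(k-1)) * (1 - sum(s_i^2)/s_total^2)
sum(item variances) = 14.7
k/(k-1) = 8/7 = 1.142857
1 - 14.7/64.5 = 1 - 0.227907 = 0.772093
alpha = 1.142857 * 0.772093
= 0.8824


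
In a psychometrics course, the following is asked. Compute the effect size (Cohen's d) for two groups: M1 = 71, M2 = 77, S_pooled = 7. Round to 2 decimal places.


Cohen's d = (M1 - M2) / S_pooled
= (71 - 77) / 7
= -6 / 7
= -0.86


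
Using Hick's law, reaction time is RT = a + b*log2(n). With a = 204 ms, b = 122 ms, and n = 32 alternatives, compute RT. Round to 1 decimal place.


RT = 204 + 122 * log2(32)
log2(32) = 5.0
RT = 204 + 122 * 5.0
= 204 + 610.0
= 814.0 ms


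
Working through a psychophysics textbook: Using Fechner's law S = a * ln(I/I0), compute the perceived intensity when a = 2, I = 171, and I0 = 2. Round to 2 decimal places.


S = 2 * ln(171/2)
I/I0 = 85.5
ln(85.5) = 4.4485
S = 2 * 4.4485
= 8.90


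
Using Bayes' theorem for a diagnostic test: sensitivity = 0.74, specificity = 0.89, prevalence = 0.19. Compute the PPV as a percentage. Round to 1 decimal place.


PPV = (sens * prev) / (sens * prev + (1-spec) * (1-prev))
Numerator = 0.74 * 0.19 = 0.1406
P(positive and no disease) = (1 - spec) * (1 - prev) = (1 - 0.89) * (1 - 0.19) = 0.0891
Denominator = 0.1406 + 0.0891 = 0.2297
PPV = 0.1406 / 0.2297 = 0.612103
As percentage = 61.2


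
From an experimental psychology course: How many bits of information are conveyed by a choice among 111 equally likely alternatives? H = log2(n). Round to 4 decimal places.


H = log2(n)
H = log2(111)
= 6.7944


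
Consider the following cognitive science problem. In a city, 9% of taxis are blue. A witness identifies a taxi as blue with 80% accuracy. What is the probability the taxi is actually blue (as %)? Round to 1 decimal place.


P(blue | says blue) = P(says blue | blue)*P(blue) / [P(says blue | blue)*P(blue) + P(says blue | not blue)*P(not blue)]
Numerator = 0.8 * 0.09 = 0.072
False identification = 0.2 * 0.91 = 0.182
P = 0.072 / (0.072 + 0.182)
= 0.072 / 0.254
As percentage = 28.3


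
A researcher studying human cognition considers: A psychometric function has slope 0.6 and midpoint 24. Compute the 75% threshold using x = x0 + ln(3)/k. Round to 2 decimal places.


At P = 0.75: 0.75 = 1/(1 + e^(-k*(x-x0)))
Solving: e^(-k*(x-x0)) = 1/3
x = x0 + ln(3)/k
ln(3) = 1.0986
x = 24 + 1.0986/0.6
= 24 + 1.831
= 25.83


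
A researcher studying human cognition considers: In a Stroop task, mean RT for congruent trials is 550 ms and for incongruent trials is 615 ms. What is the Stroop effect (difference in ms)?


Stroop effect = RT(incongruent) - RT(congruent)
= 615 - 550
= 65 ms


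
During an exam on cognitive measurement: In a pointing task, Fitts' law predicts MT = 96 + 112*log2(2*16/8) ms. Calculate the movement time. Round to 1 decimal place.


MT = 96 + 112 * log2(2*16/8)
2D/W = 4.0
log2(4.0) = 2.0
MT = 96 + 112 * 2.0
= 320.0 ms


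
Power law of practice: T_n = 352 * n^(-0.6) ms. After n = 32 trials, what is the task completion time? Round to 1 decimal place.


T_n = 352 * 32^(-0.6)
32^(-0.6) = 0.125
T_n = 352 * 0.125
= 44.0 ms


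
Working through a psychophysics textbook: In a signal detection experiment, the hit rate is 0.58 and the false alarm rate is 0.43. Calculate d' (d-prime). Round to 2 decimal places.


d' = z(HR) - z(FAR)
z(0.58) = 0.2019
z(0.43) = -0.1764
d' = 0.2019 - -0.1764
= 0.38


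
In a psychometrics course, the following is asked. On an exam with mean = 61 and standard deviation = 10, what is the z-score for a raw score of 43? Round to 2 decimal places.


z = (X - mu) / sigma
= (43 - 61) / 10
= -18 / 10
= -1.80


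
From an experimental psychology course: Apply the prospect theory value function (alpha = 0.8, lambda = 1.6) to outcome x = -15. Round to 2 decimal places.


Since x = -15 < 0, use v(x) = -lambda*(-x)^alpha
(-x) = 15
15^0.8 = 8.7272
v(-15) = -1.6 * 8.7272
= -13.96


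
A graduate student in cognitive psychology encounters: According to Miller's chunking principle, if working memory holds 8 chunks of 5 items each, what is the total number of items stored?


Total items = chunks * items_per_chunk
= 8 * 5
= 40


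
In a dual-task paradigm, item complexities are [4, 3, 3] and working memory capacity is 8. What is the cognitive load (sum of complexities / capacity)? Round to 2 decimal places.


Total complexity = 4 + 3 + 3 = 10
Load = total / capacity = 10 / 8
= 1.25


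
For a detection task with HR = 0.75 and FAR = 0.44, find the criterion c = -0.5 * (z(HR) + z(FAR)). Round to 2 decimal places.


c = -0.5 * (z(HR) + z(FAR))
z(0.75) = 0.6745
z(0.44) = -0.151
c = -0.5 * (0.6745 + -0.151)
= -0.5 * 0.5235
= -0.26


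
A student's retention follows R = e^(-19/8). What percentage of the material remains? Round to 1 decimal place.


R = e^(-t/S)
-t/S = -19/8 = -2.375
R = e^(-2.375) = 0.093014
Percentage = 0.093014 * 100
= 9.3


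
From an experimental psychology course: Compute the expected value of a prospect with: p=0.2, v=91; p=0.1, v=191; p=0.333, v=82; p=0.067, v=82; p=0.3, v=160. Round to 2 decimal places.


EU = sum(p_i * v_i)
0.2 * 91 = 18.2
0.1 * 191 = 19.1
0.333 * 82 = 27.306
0.067 * 82 = 5.494
0.3 * 160 = 48.0
EU = 18.2 + 19.1 + 27.306 + 5.494 + 48.0
= 118.10


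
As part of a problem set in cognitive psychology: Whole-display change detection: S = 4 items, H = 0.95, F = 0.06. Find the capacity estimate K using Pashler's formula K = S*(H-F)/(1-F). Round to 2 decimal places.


K = S * (H - F) / (1 - F)
H - F = 0.89
1 - F = 0.94
K = 4 * 0.89 / 0.94
= 3.79


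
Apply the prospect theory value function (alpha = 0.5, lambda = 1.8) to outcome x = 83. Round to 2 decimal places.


Since x = 83 >= 0, use v(x) = x^0.5
83^0.5 = 9.1104
v(83) = 9.11


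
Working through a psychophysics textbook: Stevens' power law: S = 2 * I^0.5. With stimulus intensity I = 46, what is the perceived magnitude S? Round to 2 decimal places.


S = 2 * 46^0.5
46^0.5 = 6.7823
S = 2 * 6.7823
= 13.56


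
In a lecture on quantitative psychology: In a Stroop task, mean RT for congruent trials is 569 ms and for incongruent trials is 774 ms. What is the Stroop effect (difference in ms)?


Stroop effect = RT(incongruent) - RT(congruent)
= 774 - 569
= 205 ms


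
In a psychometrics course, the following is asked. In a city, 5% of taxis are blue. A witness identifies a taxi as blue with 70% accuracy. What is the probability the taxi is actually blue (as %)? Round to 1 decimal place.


P(blue | says blue) = P(says blue | blue)*P(blue) / [P(says blue | blue)*P(blue) + P(says blue | not blue)*P(not blue)]
Numerator = 0.7 * 0.05 = 0.035
False identification = 0.3 * 0.95 = 0.285
P = 0.035 / (0.035 + 0.285)
= 0.035 / 0.32
As percentage = 10.9


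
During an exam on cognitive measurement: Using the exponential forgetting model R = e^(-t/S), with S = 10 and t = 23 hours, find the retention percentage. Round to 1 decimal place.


R = e^(-t/S)
-t/S = -23/10 = -2.3
R = e^(-2.3) = 0.100259
Percentage = 0.100259 * 100
= 10.0


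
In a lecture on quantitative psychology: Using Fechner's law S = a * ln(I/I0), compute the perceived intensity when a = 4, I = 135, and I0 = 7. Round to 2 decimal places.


S = 4 * ln(135/7)
I/I0 = 19.285714
ln(19.285714) = 2.9594
S = 4 * 2.9594
= 11.84


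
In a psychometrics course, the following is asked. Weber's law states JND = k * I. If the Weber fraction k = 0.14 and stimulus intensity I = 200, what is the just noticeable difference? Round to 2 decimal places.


JND = k * I
JND = 0.14 * 200
= 28.00


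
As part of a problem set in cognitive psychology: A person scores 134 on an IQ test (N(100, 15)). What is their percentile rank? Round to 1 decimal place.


z = (IQ - mean) / SD
z = (134 - 100) / 15 = 2.2667
Percentile = Phi(2.2667) * 100
Phi(2.2667) = 0.988296
= 98.8


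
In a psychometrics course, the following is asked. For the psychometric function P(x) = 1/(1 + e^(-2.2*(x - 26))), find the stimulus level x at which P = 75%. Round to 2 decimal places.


At P = 0.75: 0.75 = 1/(1 + e^(-k*(x-x0)))
Solving: e^(-k*(x-x0)) = 1/3
x = x0 + ln(3)/k
ln(3) = 1.0986
x = 26 + 1.0986/2.2
= 26 + 0.4994
= 26.50


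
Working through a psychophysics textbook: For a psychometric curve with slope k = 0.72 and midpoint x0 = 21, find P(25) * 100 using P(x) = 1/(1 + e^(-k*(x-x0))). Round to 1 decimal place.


P(x) = 1/(1 + e^(-0.72*(25 - 21)))
Exponent = -0.72 * 4 = -2.88
e^(-2.88) = 0.056135
P = 1/(1 + 0.056135) = 0.946849
Percentage = 94.7
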